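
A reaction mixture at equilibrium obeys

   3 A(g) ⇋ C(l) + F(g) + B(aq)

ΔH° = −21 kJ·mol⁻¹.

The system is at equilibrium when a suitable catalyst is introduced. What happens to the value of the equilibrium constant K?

unchanged

The equilibrium constant depends only on temperature. This perturbation changes neither the position of equilibrium nor K.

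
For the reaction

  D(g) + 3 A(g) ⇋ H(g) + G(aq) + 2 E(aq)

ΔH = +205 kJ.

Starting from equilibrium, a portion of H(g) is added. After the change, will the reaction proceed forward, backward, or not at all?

left

Adding H (g), a product, drives the reaction to the left.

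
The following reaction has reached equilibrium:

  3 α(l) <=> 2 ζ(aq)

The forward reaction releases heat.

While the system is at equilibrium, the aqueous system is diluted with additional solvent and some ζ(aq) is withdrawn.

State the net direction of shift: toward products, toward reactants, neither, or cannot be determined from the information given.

Dilution lowers every aqueous concentration by the same factor. Δn_aq = 2 − 0 = +2, so the system shifts toward the side with more dissolved moles — to the right.
Removing ζ (aq), a product, drives the reaction to the right.
All effects act in the same direction — net shift to the right.

right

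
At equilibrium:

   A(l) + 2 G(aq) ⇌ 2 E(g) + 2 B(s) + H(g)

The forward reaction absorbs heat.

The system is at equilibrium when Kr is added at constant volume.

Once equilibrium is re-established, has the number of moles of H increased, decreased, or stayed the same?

At constant volume, adding an inert gas leaves every reacting species' partial pressure unchanged, so Q is unchanged — no shift from this change.
No net shift occurs, so the amount of H is unchanged.

unchanged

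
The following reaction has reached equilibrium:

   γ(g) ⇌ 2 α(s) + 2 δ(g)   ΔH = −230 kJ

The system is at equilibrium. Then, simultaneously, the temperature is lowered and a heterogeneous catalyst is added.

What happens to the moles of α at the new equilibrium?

increases

The forward reaction is exothermic. Lowering T favours the exothermic direction — shift to the right.
A catalyst speeds both forward and reverse rates equally; it changes neither Q nor K — no shift from this change.
The net shift is to the right. α is a product, so its amount increases.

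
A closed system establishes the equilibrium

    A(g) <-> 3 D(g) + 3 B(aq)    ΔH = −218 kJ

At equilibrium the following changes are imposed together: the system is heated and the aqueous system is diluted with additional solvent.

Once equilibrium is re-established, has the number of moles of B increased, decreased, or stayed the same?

cannot be determined

The forward reaction is exothermic. Raising T favours the endothermic direction — shift to the left.
Dilution lowers every aqueous concentration by the same factor. Δn_aq = 3 − 0 = +3, so the system shifts toward the side with more dissolved moles — to the right.
The two effects oppose each other, so the net shift — and hence the change in B — cannot be determined from the given information.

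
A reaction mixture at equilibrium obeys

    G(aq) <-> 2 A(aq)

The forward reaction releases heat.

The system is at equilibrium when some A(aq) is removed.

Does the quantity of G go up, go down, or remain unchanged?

decreases

Removing A (aq), a product, drives the reaction to the right.
The net shift is to the right. G is a reactant, so its amount decreases.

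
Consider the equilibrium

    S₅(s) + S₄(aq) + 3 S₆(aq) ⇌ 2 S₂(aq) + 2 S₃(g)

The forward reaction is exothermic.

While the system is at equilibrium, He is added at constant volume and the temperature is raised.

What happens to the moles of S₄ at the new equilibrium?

increases

At constant volume, adding an inert gas leaves every reacting species' partial pressure unchanged, so Q is unchanged — no shift from this change.
The forward reaction is exothermic. Raising T favours the endothermic direction — shift to the left.
The net shift is to the left. S₄ is a reactant, so its amount increases.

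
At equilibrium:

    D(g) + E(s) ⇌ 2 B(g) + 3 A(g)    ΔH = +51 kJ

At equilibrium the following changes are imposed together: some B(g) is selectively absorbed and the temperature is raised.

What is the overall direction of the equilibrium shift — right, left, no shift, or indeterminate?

Removing B (g), a product, drives the reaction to the right.
The forward reaction is endothermic. Raising T favours the endothermic direction — shift to the right.
All effects act in the same direction — net shift to the right.

right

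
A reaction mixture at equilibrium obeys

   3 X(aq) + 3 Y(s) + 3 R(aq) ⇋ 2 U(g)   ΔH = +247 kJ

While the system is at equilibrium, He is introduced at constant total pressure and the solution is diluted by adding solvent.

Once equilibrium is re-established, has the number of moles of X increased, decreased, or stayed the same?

cannot be determined

Adding inert gas at constant total pressure expands the volume and lowers every reacting partial pressure. With Δn_gas = 2 − 0 = +2, Q moves away from K toward the side with fewer gas moles, so the system shifts toward the side with more gas moles — to the right.
Dilution lowers every aqueous concentration by the same factor. Δn_aq = 0 − 6 = -6, so the system shifts toward the side with more dissolved moles — to the left.
The two effects oppose each other, so the net shift — and hence the change in X — cannot be determined from the given information.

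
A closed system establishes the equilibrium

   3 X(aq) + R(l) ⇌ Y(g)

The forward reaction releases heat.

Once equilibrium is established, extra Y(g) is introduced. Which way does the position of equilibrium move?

left

Adding Y (g), a product, drives the reaction to the left.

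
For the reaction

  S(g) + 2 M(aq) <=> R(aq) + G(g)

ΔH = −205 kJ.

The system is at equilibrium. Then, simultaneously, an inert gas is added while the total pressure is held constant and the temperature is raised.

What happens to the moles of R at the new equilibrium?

Adding inert gas at constant total pressure expands the volume, scaling every reacting partial pressure by the same factor. Δn_gas = 1 − 1 = 0, so Q is unchanged — no shift.
The forward reaction is exothermic. Raising T favours the endothermic direction — shift to the left.
The net shift is to the left. R is a product, so its amount decreases.

decreases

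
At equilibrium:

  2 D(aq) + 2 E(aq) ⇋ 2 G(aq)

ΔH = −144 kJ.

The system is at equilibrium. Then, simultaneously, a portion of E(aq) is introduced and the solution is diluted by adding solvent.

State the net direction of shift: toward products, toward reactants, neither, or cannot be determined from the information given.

cannot be determined

Adding E (aq), a reactant, drives the reaction to the right.
Dilution lowers every aqueous concentration by the same factor. Δn_aq = 2 − 4 = -2, so the system shifts toward the side with more dissolved moles — to the left.
The individual effects push in opposite directions; without quantitative information the net direction cannot be determined.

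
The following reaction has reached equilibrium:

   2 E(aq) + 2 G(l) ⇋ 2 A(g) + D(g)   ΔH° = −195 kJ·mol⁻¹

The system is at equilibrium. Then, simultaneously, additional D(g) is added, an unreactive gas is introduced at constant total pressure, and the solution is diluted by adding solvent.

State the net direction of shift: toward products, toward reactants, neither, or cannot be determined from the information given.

cannot be determined

Adding D (g), a product, drives the reaction to the left.
Adding inert gas at constant total pressure expands the volume and lowers every reacting partial pressure. With Δn_gas = 3 − 0 = +3, Q moves away from K toward the side with fewer gas moles, so the system shifts toward the side with more gas moles — to the right.
Dilution lowers every aqueous concentration by the same factor. Δn_aq = 0 − 2 = -2, so the system shifts toward the side with more dissolved moles — to the left.
The individual effects push in opposite directions; without quantitative information the net direction cannot be determined.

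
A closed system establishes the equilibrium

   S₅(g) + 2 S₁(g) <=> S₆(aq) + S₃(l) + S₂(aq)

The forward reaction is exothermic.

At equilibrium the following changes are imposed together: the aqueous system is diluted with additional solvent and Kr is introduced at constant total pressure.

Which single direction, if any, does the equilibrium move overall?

Dilution lowers every aqueous concentration by the same factor. Δn_aq = 2 − 0 = +2, so the system shifts toward the side with more dissolved moles — to the right.
Adding inert gas at constant total pressure expands the volume and lowers every reacting partial pressure. With Δn_gas = 0 − 3 = -3, Q moves away from K toward the side with fewer gas moles, so the system shifts toward the side with more gas moles — to the left.
The individual effects push in opposite directions; without quantitative information the net direction cannot be determined.

cannot be determined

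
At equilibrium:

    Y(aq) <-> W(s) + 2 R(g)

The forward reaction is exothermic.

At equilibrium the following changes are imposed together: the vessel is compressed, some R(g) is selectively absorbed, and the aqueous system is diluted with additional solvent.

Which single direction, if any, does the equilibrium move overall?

Gas moles: reactants 0, products 2 (Δn_gas = +2). Compression shifts the system toward the side with fewer moles of gas — to the left.
Removing R (g), a product, drives the reaction to the right.
Dilution lowers every aqueous concentration by the same factor. Δn_aq = 0 − 1 = -1, so the system shifts toward the side with more dissolved moles — to the left.
The individual effects push in opposite directions; without quantitative information the net direction cannot be determined.

cannot be determined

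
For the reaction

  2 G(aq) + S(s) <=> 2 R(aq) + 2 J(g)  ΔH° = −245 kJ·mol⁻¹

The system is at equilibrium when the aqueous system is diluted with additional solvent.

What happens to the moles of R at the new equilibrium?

unchanged

Dilution scales every aqueous concentration by the same factor. Δn_aq = 2 − 2 = 0, so Q is unchanged — no shift.
No net shift occurs, so the amount of R is unchanged.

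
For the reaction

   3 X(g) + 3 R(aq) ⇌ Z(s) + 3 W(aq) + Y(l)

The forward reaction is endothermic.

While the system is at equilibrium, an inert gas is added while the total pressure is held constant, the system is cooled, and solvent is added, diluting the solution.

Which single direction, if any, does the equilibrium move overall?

left

Adding inert gas at constant total pressure expands the volume and lowers every reacting partial pressure. With Δn_gas = 0 − 3 = -3, Q moves away from K toward the side with fewer gas moles, so the system shifts toward the side with more gas moles — to the left.
The forward reaction is endothermic. Lowering T favours the exothermic direction — shift to the left.
Dilution scales every aqueous concentration by the same factor. Δn_aq = 3 − 3 = 0, so Q is unchanged — no shift.
Only the nonzero effect(s) matter; the net shift is to the left.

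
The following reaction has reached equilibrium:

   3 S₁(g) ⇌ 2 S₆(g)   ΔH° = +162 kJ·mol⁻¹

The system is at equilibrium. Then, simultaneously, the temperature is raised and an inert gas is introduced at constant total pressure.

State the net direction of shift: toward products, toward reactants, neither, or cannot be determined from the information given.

The forward reaction is endothermic. Raising T favours the endothermic direction — shift to the right.
Adding inert gas at constant total pressure expands the volume and lowers every reacting partial pressure. With Δn_gas = 2 − 3 = -1, Q moves away from K toward the side with fewer gas moles, so the system shifts toward the side with more gas moles — to the left.
The individual effects push in opposite directions; without quantitative information the net direction cannot be determined.

cannot be determined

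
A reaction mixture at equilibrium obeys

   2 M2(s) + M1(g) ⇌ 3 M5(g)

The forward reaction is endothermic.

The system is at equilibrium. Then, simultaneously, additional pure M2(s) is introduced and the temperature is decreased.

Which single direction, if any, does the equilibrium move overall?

M2 is a pure solid; its activity is 1 regardless of amount, so Q is unaffected — no shift from this change.
The forward reaction is endothermic. Lowering T favours the exothermic direction — shift to the left.
Only the nonzero effect(s) matter; the net shift is to the left.

left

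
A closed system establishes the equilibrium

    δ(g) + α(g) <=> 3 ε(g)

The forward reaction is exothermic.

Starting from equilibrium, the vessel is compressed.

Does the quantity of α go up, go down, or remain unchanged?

increases

Gas moles: reactants 2, products 3 (Δn_gas = +1). Compression shifts the system toward the side with fewer moles of gas — to the left.
The net shift is to the left. α is a reactant, so its amount increases.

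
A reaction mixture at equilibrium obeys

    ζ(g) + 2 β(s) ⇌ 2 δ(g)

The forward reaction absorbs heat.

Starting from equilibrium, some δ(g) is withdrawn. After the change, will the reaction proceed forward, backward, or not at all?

Removing δ (g), a product, drives the reaction to the right.

right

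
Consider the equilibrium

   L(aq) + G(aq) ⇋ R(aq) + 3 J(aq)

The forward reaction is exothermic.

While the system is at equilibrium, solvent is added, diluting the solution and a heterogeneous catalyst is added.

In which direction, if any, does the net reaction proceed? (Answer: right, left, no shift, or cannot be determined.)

right

Dilution lowers every aqueous concentration by the same factor. Δn_aq = 4 − 2 = +2, so the system shifts toward the side with more dissolved moles — to the right.
A catalyst speeds both forward and reverse rates equally; it changes neither Q nor K — no shift from this change.
Only the nonzero effect(s) matter; the net shift is to the right.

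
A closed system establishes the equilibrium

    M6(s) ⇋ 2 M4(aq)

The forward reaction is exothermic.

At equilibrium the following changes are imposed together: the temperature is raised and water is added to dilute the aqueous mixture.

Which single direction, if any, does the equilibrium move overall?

cannot be determined

The forward reaction is exothermic. Raising T favours the endothermic direction — shift to the left.
Dilution lowers every aqueous concentration by the same factor. Δn_aq = 2 − 0 = +2, so the system shifts toward the side with more dissolved moles — to the right.
The individual effects push in opposite directions; without quantitative information the net direction cannot be determined.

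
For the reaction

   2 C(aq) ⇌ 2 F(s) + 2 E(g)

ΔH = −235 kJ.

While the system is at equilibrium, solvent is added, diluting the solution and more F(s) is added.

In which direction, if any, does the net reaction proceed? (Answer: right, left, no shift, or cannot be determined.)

Dilution lowers every aqueous concentration by the same factor. Δn_aq = 0 − 2 = -2, so the system shifts toward the side with more dissolved moles — to the left.
F is a pure solid; its activity is 1 regardless of amount, so Q is unaffected — no shift from this change.
Only the nonzero effect(s) matter; the net shift is to the left.

left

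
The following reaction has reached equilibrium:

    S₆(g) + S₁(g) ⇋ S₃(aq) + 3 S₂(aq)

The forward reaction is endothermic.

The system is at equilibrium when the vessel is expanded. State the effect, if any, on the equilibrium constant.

The equilibrium constant depends only on temperature. This perturbation may move the position of equilibrium, but since T is unchanged, K itself is unchanged.

unchanged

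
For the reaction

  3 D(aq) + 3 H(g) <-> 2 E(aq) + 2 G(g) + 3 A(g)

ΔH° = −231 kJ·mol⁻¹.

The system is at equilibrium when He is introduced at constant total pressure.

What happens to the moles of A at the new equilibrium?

increases

Adding inert gas at constant total pressure expands the volume and lowers every reacting partial pressure. With Δn_gas = 5 − 3 = +2, Q moves away from K toward the side with fewer gas moles, so the system shifts toward the side with more gas moles — to the right.
The net shift is to the right. A is a product, so its amount increases.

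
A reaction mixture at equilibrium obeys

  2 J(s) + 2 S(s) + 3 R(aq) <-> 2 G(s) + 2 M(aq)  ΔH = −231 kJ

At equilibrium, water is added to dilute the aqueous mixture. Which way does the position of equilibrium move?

left

Dilution lowers every aqueous concentration by the same factor. Δn_aq = 2 − 3 = -1, so the system shifts toward the side with more dissolved moles — to the left.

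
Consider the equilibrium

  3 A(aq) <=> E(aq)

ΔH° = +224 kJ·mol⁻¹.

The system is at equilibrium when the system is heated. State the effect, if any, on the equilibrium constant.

increases

K depends on temperature via the van 't Hoff relation. The forward reaction is endothermic, so raising T increases K.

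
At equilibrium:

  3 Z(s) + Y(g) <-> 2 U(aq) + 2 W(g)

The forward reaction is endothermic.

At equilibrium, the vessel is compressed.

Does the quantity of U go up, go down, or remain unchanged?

Gas moles: reactants 1, products 2 (Δn_gas = +1). Compression shifts the system toward the side with fewer moles of gas — to the left.
The net shift is to the left. U is a product, so its amount decreases.

decreases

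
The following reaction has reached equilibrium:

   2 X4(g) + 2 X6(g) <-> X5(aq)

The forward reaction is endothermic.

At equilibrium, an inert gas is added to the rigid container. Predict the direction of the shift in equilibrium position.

At constant volume, adding an inert gas leaves every reacting species' partial pressure unchanged, so Q is unchanged — no shift from this change.

no shift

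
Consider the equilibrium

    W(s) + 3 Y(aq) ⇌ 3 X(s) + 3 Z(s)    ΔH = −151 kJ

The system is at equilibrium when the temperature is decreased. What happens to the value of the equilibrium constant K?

increases

K depends on temperature via the van 't Hoff relation. The forward reaction is exothermic, so lowering T increases K.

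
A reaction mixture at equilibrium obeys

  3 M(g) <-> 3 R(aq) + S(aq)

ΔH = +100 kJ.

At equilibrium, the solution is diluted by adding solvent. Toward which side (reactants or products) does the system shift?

right

Dilution lowers every aqueous concentration by the same factor. Δn_aq = 4 − 0 = +4, so the system shifts toward the side with more dissolved moles — to the right.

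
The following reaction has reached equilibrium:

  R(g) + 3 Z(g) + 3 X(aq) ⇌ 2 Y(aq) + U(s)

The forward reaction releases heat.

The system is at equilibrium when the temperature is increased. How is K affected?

K depends on temperature via the van 't Hoff relation. The forward reaction is exothermic, so raising T decreases K.

decreases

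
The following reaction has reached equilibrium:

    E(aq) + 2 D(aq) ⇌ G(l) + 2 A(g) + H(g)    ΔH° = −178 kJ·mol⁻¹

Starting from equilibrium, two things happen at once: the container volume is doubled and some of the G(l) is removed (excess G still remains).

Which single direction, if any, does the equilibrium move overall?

right

Gas moles: reactants 0, products 3 (Δn_gas = +3). Expansion shifts the system toward the side with more moles of gas — to the right.
G is a pure liquid; its activity is 1 regardless of amount, so Q is unaffected — no shift from this change.
Only the nonzero effect(s) matter; the net shift is to the right.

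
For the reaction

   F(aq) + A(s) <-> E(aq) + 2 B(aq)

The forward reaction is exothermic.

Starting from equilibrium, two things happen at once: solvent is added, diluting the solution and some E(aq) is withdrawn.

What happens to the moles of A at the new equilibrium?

decreases

Dilution lowers every aqueous concentration by the same factor. Δn_aq = 3 − 1 = +2, so the system shifts toward the side with more dissolved moles — to the right.
Removing E (aq), a product, drives the reaction to the right.
The net shift is to the right. A is a reactant, so its amount decreases.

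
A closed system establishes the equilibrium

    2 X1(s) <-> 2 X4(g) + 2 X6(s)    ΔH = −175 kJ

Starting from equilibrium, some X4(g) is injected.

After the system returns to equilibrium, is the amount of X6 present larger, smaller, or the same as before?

Adding X4 (g), a product, drives the reaction to the left.
The net shift is to the left. X6 is a product, so its amount decreases.

decreases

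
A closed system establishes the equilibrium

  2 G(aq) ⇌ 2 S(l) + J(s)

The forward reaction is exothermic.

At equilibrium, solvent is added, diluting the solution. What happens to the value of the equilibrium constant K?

unchanged

The equilibrium constant depends only on temperature. This perturbation may move the position of equilibrium, but since T is unchanged, K itself is unchanged.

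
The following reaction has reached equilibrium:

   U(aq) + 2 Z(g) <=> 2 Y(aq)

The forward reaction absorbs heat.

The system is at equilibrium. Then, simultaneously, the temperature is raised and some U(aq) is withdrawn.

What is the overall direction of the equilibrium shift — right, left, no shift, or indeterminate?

cannot be determined

The forward reaction is endothermic. Raising T favours the endothermic direction — shift to the right.
Removing U (aq), a reactant, drives the reaction to the left.
The individual effects push in opposite directions; without quantitative information the net direction cannot be determined.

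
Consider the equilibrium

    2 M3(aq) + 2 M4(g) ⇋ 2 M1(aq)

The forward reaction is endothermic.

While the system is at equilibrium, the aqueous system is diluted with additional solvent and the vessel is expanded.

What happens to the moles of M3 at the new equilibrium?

Dilution scales every aqueous concentration by the same factor. Δn_aq = 2 − 2 = 0, so Q is unchanged — no shift.
Gas moles: reactants 2, products 0 (Δn_gas = -2). Expansion shifts the system toward the side with more moles of gas — to the left.
The net shift is to the left. M3 is a reactant, so its amount increases.

increases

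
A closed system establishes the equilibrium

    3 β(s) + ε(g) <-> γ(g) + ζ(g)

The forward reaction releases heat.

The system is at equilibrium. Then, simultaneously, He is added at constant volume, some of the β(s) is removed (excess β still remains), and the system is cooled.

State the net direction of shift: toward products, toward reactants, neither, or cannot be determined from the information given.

At constant volume, adding an inert gas leaves every reacting species' partial pressure unchanged, so Q is unchanged — no shift from this change.
β is a pure solid; its activity is 1 regardless of amount, so Q is unaffected — no shift from this change.
The forward reaction is exothermic. Lowering T favours the exothermic direction — shift to the right.
Only the nonzero effect(s) matter; the net shift is to the right.

right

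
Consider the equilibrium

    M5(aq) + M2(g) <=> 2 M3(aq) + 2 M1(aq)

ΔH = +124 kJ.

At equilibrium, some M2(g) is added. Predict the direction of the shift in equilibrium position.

right

Adding M2 (g), a reactant, drives the reaction to the right.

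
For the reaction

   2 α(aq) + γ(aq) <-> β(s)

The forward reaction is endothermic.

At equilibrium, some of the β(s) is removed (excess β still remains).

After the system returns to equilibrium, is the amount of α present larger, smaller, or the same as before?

β is a pure solid; its activity is 1 regardless of amount, so Q is unaffected — no shift from this change.
No net shift occurs, so the amount of α is unchanged.

unchanged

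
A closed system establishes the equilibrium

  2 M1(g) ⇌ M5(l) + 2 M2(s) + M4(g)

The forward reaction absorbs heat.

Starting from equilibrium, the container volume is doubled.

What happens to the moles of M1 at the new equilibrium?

increases

Gas moles: reactants 2, products 1 (Δn_gas = -1). Expansion shifts the system toward the side with more moles of gas — to the left.
The net shift is to the left. M1 is a reactant, so its amount increases.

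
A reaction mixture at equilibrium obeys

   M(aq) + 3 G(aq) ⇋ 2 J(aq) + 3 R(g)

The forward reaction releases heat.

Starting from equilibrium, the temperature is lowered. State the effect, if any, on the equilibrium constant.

K depends on temperature via the van 't Hoff relation. The forward reaction is exothermic, so lowering T increases K.

increases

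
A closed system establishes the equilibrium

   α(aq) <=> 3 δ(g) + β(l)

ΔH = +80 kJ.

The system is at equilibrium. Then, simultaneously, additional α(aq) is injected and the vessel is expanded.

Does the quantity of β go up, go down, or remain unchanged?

Adding α (aq), a reactant, drives the reaction to the right.
Gas moles: reactants 0, products 3 (Δn_gas = +3). Expansion shifts the system toward the side with more moles of gas — to the right.
The net shift is to the right. β is a product, so its amount increases.

increases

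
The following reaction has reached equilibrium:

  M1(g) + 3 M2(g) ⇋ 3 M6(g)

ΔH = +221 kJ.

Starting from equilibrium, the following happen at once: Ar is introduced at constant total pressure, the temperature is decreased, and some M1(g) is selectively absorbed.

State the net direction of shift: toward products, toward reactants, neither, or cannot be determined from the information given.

left

Adding inert gas at constant total pressure expands the volume and lowers every reacting partial pressure. With Δn_gas = 3 − 4 = -1, Q moves away from K toward the side with fewer gas moles, so the system shifts toward the side with more gas moles — to the left.
The forward reaction is endothermic. Lowering T favours the exothermic direction — shift to the left.
Removing M1 (g), a reactant, drives the reaction to the left.
All effects act in the same direction — net shift to the left.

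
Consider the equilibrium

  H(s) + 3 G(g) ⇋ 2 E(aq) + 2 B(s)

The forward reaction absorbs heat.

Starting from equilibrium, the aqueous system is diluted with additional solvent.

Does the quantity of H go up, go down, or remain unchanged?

Dilution lowers every aqueous concentration by the same factor. Δn_aq = 2 − 0 = +2, so the system shifts toward the side with more dissolved moles — to the right.
The net shift is to the right. H is a reactant, so its amount decreases.

decreases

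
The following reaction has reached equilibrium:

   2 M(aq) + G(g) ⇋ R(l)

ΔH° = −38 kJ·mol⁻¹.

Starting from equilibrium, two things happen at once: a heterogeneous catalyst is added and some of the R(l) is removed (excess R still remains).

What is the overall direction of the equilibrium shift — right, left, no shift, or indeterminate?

no shift

A catalyst speeds both forward and reverse rates equally; it changes neither Q nor K — no shift from this change.
R is a pure liquid; its activity is 1 regardless of amount, so Q is unaffected — no shift from this change.
None of the changes alters Q relative to K, so there is no net shift.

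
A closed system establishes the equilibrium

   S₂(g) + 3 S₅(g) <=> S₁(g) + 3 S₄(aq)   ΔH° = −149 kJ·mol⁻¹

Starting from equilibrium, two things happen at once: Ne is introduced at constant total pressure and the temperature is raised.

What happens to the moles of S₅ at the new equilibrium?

Adding inert gas at constant total pressure expands the volume and lowers every reacting partial pressure. With Δn_gas = 1 − 4 = -3, Q moves away from K toward the side with fewer gas moles, so the system shifts toward the side with more gas moles — to the left.
The forward reaction is exothermic. Raising T favours the endothermic direction — shift to the left.
The net shift is to the left. S₅ is a reactant, so its amount increases.

increases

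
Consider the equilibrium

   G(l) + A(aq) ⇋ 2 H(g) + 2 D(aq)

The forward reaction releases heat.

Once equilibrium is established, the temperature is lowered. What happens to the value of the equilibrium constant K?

increases

K depends on temperature via the van 't Hoff relation. The forward reaction is exothermic, so lowering T increases K.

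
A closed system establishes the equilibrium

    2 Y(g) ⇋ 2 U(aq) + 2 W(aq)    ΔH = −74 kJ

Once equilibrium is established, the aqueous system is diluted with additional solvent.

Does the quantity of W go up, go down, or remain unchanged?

increases

Dilution lowers every aqueous concentration by the same factor. Δn_aq = 4 − 0 = +4, so the system shifts toward the side with more dissolved moles — to the right.
The net shift is to the right. W is a product, so its amount increases.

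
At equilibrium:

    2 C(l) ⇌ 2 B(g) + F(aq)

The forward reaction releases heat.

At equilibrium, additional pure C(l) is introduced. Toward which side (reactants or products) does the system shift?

no shift

C is a pure liquid; its activity is 1 regardless of amount, so Q is unaffected — no shift from this change.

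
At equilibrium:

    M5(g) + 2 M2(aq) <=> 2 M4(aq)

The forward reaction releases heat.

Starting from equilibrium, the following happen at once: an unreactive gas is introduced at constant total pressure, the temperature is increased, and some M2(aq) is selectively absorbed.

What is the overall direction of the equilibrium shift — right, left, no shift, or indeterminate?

Adding inert gas at constant total pressure expands the volume and lowers every reacting partial pressure. With Δn_gas = 0 − 1 = -1, Q moves away from K toward the side with fewer gas moles, so the system shifts toward the side with more gas moles — to the left.
The forward reaction is exothermic. Raising T favours the endothermic direction — shift to the left.
Removing M2 (aq), a reactant, drives the reaction to the left.
All effects act in the same direction — net shift to the left.

left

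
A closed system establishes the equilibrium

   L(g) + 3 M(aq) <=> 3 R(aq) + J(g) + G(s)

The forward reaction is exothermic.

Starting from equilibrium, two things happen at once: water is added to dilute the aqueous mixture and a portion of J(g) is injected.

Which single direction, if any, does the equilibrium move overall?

Dilution scales every aqueous concentration by the same factor. Δn_aq = 3 − 3 = 0, so Q is unchanged — no shift.
Adding J (g), a product, drives the reaction to the left.
Only the nonzero effect(s) matter; the net shift is to the left.

left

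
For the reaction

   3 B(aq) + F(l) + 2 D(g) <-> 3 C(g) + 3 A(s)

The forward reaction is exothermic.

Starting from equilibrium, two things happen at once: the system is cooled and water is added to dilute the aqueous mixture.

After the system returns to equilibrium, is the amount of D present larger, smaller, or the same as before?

The forward reaction is exothermic. Lowering T favours the exothermic direction — shift to the right.
Dilution lowers every aqueous concentration by the same factor. Δn_aq = 0 − 3 = -3, so the system shifts toward the side with more dissolved moles — to the left.
The two effects oppose each other, so the net shift — and hence the change in D — cannot be determined from the given information.

cannot be determined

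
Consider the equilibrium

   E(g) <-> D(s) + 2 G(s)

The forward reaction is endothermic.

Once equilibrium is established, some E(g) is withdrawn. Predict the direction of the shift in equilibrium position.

left

Removing E (g), a reactant, drives the reaction to the left.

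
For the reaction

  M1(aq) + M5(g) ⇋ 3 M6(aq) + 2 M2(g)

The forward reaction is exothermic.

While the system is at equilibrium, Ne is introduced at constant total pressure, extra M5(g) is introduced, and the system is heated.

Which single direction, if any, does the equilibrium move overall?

Adding inert gas at constant total pressure expands the volume and lowers every reacting partial pressure. With Δn_gas = 2 − 1 = +1, Q moves away from K toward the side with fewer gas moles, so the system shifts toward the side with more gas moles — to the right.
Adding M5 (g), a reactant, drives the reaction to the right.
The forward reaction is exothermic. Raising T favours the endothermic direction — shift to the left.
The individual effects push in opposite directions; without quantitative information the net direction cannot be determined.

cannot be determined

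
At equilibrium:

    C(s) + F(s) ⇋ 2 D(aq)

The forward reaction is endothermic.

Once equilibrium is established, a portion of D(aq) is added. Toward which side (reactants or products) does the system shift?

left

Adding D (aq), a product, drives the reaction to the left.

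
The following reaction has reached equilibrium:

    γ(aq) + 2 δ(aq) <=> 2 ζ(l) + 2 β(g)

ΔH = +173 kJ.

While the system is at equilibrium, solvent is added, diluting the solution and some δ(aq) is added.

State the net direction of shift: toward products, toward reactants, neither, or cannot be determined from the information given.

cannot be determined

Dilution lowers every aqueous concentration by the same factor. Δn_aq = 0 − 3 = -3, so the system shifts toward the side with more dissolved moles — to the left.
Adding δ (aq), a reactant, drives the reaction to the right.
The individual effects push in opposite directions; without quantitative information the net direction cannot be determined.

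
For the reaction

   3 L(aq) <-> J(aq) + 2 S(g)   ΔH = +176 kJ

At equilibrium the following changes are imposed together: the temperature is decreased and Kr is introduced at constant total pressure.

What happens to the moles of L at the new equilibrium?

cannot be determined

The forward reaction is endothermic. Lowering T favours the exothermic direction — shift to the left.
Adding inert gas at constant total pressure expands the volume and lowers every reacting partial pressure. With Δn_gas = 2 − 0 = +2, Q moves away from K toward the side with fewer gas moles, so the system shifts toward the side with more gas moles — to the right.
The two effects oppose each other, so the net shift — and hence the change in L — cannot be determined from the given information.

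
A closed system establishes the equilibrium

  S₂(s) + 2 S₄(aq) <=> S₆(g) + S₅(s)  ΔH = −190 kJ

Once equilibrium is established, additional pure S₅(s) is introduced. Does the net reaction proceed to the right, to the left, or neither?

no shift

S₅ is a pure solid; its activity is 1 regardless of amount, so Q is unaffected — no shift from this change.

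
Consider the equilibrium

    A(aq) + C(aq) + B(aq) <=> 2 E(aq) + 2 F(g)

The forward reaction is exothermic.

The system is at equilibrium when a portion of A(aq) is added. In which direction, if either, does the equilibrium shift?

right

Adding A (aq), a reactant, drives the reaction to the right.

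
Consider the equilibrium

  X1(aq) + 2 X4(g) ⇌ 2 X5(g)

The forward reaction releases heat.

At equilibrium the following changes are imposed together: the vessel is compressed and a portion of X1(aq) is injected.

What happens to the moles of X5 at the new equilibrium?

increases

Gas moles: reactants 2, products 2. Δn_gas = 0, so a volume change leaves Q equal to K — no shift from this change.
Adding X1 (aq), a reactant, drives the reaction to the right.
The net shift is to the right. X5 is a product, so its amount increases.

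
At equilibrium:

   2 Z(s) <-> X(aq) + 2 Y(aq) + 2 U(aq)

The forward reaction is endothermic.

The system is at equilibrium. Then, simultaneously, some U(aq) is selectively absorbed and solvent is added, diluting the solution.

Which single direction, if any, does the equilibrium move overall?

right

Removing U (aq), a product, drives the reaction to the right.
Dilution lowers every aqueous concentration by the same factor. Δn_aq = 5 − 0 = +5, so the system shifts toward the side with more dissolved moles — to the right.
All effects act in the same direction — net shift to the right.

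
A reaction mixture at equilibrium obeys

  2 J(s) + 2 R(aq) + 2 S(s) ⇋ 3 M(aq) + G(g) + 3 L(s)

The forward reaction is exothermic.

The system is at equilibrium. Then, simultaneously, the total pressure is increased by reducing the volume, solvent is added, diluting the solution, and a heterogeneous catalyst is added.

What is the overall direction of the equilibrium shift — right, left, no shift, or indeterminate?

Gas moles: reactants 0, products 1 (Δn_gas = +1). Compression shifts the system toward the side with fewer moles of gas — to the left.
Dilution lowers every aqueous concentration by the same factor. Δn_aq = 3 − 2 = +1, so the system shifts toward the side with more dissolved moles — to the right.
A catalyst speeds both forward and reverse rates equally; it changes neither Q nor K — no shift from this change.
The individual effects push in opposite directions; without quantitative information the net direction cannot be determined.

cannot be determined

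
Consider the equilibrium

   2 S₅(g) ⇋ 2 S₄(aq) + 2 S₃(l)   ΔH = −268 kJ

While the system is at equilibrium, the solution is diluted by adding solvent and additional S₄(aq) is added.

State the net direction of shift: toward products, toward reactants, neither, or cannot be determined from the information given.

Dilution lowers every aqueous concentration by the same factor. Δn_aq = 2 − 0 = +2, so the system shifts toward the side with more dissolved moles — to the right.
Adding S₄ (aq), a product, drives the reaction to the left.
The individual effects push in opposite directions; without quantitative information the net direction cannot be determined.

cannot be determined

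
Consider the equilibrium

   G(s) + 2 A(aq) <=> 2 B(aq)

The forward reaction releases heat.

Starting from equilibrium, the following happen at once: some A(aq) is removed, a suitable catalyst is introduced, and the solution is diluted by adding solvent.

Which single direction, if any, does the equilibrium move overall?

left

Removing A (aq), a reactant, drives the reaction to the left.
A catalyst speeds both forward and reverse rates equally; it changes neither Q nor K — no shift from this change.
Dilution scales every aqueous concentration by the same factor. Δn_aq = 2 − 2 = 0, so Q is unchanged — no shift.
Only the nonzero effect(s) matter; the net shift is to the left.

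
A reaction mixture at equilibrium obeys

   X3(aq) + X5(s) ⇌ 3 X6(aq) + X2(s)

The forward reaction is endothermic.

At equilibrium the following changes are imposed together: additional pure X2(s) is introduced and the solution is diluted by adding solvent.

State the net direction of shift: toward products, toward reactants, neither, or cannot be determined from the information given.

right

X2 is a pure solid; its activity is 1 regardless of amount, so Q is unaffected — no shift from this change.
Dilution lowers every aqueous concentration by the same factor. Δn_aq = 3 − 1 = +2, so the system shifts toward the side with more dissolved moles — to the right.
Only the nonzero effect(s) matter; the net shift is to the right.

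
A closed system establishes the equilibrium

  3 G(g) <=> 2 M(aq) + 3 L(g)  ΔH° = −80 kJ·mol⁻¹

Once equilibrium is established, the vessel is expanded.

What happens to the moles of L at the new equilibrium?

Gas moles: reactants 3, products 3. Δn_gas = 0, so a volume change leaves Q equal to K — no shift from this change.
No net shift occurs, so the amount of L is unchanged.

unchanged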